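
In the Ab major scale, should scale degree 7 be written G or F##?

Each scale degree takes a distinct letter name. Degree 7 of a scale on A must use the letter G.
G and F## are enharmonically the same pitch, but only G uses the letter G, so it is the correct spelling here.

G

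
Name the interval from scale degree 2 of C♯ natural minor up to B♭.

diminished sixth

Scale degree 2 of C# natural minor is D#.
D# up to Bb: letters D→B make it a sixth; 7 semitones makes it diminished.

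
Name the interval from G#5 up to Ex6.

Counting letters G–A–B–C–D–E gives a sixth.
G#→E## = 10 semitones, 1 wider than the major sixth (9), so augmented.

augmented sixth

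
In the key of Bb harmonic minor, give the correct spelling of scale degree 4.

The Bb harmonic minor scale runs Bb C Db Eb F Gb A.
Degree 4 is Eb.

Eb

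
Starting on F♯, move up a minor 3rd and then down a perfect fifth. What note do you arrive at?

D

A minor third up from F# is A (letter A, 3 semitones up).
A perfect fifth down from A is D (letter D, 7 semitones down).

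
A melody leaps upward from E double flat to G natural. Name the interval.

augmented third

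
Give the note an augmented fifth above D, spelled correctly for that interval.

A#

A fifth above D lands on the letter A.
An augmented fifth spans 8 semitones, so D moves to pitch class 10. On the letter A that is A#.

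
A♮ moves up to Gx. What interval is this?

augmented seventh

Counting letters A–B–C–D–E–F–G gives a seventh.
A→G## = 12 semitones, 1 wider than the major seventh (11), so augmented.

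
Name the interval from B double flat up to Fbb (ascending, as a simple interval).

The letter names run B→F, a span of 4 letter steps, so the interval is some kind of fifth.
Bbb to Fbb is 6 semitones. A perfect fifth is 7, so 6 makes it diminished.

diminished fifth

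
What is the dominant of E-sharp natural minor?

B#

The E# natural minor scale runs E# F## G# A# B# C# D#.
Degree 5 is B#.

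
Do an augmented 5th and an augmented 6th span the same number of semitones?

No

An augmented fifth spans 8 semitones; an augmented sixth spans 10.
The spans differ, so they are not enharmonic equivalents.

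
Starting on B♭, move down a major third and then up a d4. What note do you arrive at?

Cbb

A major third down from Bb is Gb (letter G, 4 semitones down).
A diminished fourth up from Gb is Cbb (letter C, 4 semitones up).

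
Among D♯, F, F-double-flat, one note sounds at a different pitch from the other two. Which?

In 12-tone equal temperament, enharmonic equivalents share a pitch class. D# is pitch class 3; F is pitch class 5; Fbb is pitch class 3.
D# and Fbb share pitch class 3, while F is pitch class 5.

F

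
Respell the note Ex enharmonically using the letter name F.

F#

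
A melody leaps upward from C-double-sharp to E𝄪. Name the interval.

major third

The letter names run C→E, a span of 2 letter steps, so the interval is some kind of third.
C## to E## is 4 semitones. A major third is 4, so 4 makes it major.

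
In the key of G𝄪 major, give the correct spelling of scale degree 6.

E##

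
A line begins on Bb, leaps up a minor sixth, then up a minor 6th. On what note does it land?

A minor sixth up from Bb is Gb (letter G, 8 semitones up).
A minor sixth up from Gb is Ebb (letter E, 8 semitones up).

Ebb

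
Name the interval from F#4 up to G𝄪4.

The letter names run F→G, a span of 1 letter step, so the interval is some kind of second.
F# to G## is 3 semitones. A major second is 2, so 3 makes it augmented.

augmented second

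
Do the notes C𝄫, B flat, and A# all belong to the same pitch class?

Yes

Cbb is pitch class 10; Bb is pitch class 10; A# is pitch class 10.
All spellings map to pitch class 10, so they are enharmonically equivalent.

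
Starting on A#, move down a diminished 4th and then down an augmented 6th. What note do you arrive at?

A diminished fourth down from A# is E## (letter E, 4 semitones down).
An augmented sixth down from E## is G# (letter G, 10 semitones down).

G#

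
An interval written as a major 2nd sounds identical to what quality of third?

A major second spans 2 semitones.
A third spanning 2 semitones is diminished (the major third is 4).

diminished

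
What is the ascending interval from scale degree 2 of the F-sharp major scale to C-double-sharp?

Scale degree 2 of F# major is G#.
G# up to C##: letters G→C make it a fourth; 6 semitones makes it augmented.

augmented fourth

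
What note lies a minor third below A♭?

A third below A lands on the letter F.
A minor third spans 3 semitones, so Ab moves to pitch class 5. On the letter F that is F.

F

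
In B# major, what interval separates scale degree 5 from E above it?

Scale degree 5 of B# major is F##.
F## up to E: letters F→E make it a seventh; 9 semitones makes it diminished.

diminished seventh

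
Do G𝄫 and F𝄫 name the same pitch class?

Two spellings are enharmonically equivalent only if they share a pitch class.
Here Gbb → 5, Fbb → 3; 3 ≠ 5, so they are not.

No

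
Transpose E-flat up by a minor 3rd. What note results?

Gb

A third above E lands on the letter G.
A minor third spans 3 semitones, so Eb moves to pitch class 6. On the letter G that is Gb.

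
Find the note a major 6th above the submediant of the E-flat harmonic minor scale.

Ab

The submediant of Eb harmonic minor is Cb.
A major sixth (9 semitones) above Cb lands on the letter A, giving Ab.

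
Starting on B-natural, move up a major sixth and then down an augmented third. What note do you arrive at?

A major sixth up from B is G# (letter G, 9 semitones up).
An augmented third down from G# is Eb (letter E, 5 semitones down).

Eb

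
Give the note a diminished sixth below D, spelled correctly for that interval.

A sixth below D lands on the letter F.
A diminished sixth spans 7 semitones, so D moves to pitch class 7. On the letter F that is F##.

F##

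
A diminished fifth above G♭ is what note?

Dbb

G up a perfect fifth is D, so the target letter is D.
From Gb, a diminished fifth is 6 semitones up: Dbb.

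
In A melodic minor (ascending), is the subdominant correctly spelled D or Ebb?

Each scale degree takes a distinct letter name. Degree 4 of a scale on A must use the letter D.
D and Ebb are enharmonically the same pitch, but only D uses the letter D, so it is the correct spelling here.

D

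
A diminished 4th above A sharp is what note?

D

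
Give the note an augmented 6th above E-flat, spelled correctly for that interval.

C#

A sixth above E lands on the letter C.
An augmented sixth spans 10 semitones, so Eb moves to pitch class 1. On the letter C that is C#.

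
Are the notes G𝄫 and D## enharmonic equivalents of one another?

Gbb is pitch class 5; D## is pitch class 4.
The pitch classes differ (5 vs. 4), so they are not enharmonic equivalents.

No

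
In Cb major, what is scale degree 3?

Degree 3 takes the letter 2 steps above C, which is E.
In major, degree 3 sits 4 semitones above the tonic. Cb + 4 semitones is pitch class 3, spelled on E as Eb.

Eb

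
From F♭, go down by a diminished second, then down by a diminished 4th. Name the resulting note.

A diminished second down from Fb is E (letter E, 0 semitones down).
A diminished fourth down from E is B# (letter B, 4 semitones down).

B#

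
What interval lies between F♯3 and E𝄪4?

augmented seventh

Counting letters F–G–A–B–C–D–E gives a seventh.
F#→E## = 12 semitones, 1 wider than the major seventh (11), so augmented.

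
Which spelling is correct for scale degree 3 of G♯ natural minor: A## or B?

Each scale degree takes a distinct letter name. Degree 3 of a scale on G must use the letter B.
B and A## are enharmonically the same pitch, but only B uses the letter B, so it is the correct spelling here.

B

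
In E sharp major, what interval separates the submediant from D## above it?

The submediant of E# major is C##.
C## up to D##: letters C→D make it a second; 2 semitones makes it major.

major second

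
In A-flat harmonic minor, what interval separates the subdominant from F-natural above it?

The subdominant of Ab harmonic minor is Db.
Db up to F: letters D→F make it a third; 4 semitones makes it major.

major third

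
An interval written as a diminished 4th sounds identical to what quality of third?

major

A diminished fourth spans 4 semitones.
A third spanning 4 semitones is major (the major third is 4).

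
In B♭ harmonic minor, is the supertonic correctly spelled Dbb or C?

C

Each scale degree takes a distinct letter name. Degree 2 of a scale on B must use the letter C.
C and Dbb are enharmonically the same pitch, but only C uses the letter C, so it is the correct spelling here.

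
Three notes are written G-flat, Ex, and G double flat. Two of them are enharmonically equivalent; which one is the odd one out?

In 12-tone equal temperament, enharmonic equivalents share a pitch class. Gb is pitch class 6; E## is pitch class 6; Gbb is pitch class 5.
Gb and E## share pitch class 6, while Gbb is pitch class 5.

Gbb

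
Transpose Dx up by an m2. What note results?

E#

D up a major second is E, so the target letter is E.
From D##, a minor second is 1 semitone up: E#.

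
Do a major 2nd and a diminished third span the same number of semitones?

Yes

A major second spans 2 semitones; a diminished third spans 2.
They are enharmonically equivalent.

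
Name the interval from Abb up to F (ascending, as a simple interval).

The letter names run A→F, a span of 5 letter steps, so the interval is some kind of sixth.
Abb to F is 10 semitones. A major sixth is 9, so 10 makes it augmented.

augmented sixth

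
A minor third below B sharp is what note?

B down a major third is G, so the target letter is G.
From B#, a minor third is 3 semitones down: G##.

G##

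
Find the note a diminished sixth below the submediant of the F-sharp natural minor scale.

F##

The submediant of F# natural minor is D.
A diminished sixth (7 semitones) below D lands on the letter F, giving F##.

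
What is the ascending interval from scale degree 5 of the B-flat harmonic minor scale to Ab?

minor third

Scale degree 5 of Bb harmonic minor is F.
F up to Ab: letters F→A make it a third; 3 semitones makes it minor.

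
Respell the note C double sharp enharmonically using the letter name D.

D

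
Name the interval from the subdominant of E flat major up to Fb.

minor sixth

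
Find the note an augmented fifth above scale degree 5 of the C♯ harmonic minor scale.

D##

Scale degree 5 of C# harmonic minor is G#.
An augmented fifth (8 semitones) above G# lands on the letter D, giving D##.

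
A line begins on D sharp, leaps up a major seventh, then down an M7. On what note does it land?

A major seventh up from D# is C## (letter C, 11 semitones up).
A major seventh down from C## is D# (letter D, 11 semitones down).

D#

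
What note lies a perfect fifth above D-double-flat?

A fifth above D lands on the letter A.
A perfect fifth spans 7 semitones, so Dbb moves to pitch class 7. On the letter A that is Abb.

Abb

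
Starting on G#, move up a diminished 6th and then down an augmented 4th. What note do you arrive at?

Bbb

A diminished sixth up from G# is Eb (letter E, 7 semitones up).
An augmented fourth down from Eb is Bbb (letter B, 6 semitones down).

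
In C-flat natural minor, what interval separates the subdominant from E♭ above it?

The subdominant of Cb natural minor is Fb.
Fb up to Eb: letters F→E make it a seventh; 11 semitones makes it major.

major seventh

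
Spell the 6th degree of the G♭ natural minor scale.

The Gb natural minor scale runs Gb Ab Bbb Cb Db Ebb Fb.
Degree 6 is Ebb.

Ebb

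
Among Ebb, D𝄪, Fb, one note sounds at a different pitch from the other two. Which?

Ebb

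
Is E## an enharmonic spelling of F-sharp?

E## is pitch class 6; F# is pitch class 6.
All spellings map to pitch class 6, so they are enharmonically equivalent.

Yes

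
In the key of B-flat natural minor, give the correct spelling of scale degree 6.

Gb

The Bb natural minor scale runs Bb C Db Eb F Gb Ab.
Degree 6 is Gb.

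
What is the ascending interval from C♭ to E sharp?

doubly augmented third

Counting letters C–D–E gives a third.
Cb→E# = 6 semitones, 2 wider than the major third (4), so doubly augmented.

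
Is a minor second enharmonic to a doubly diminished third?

A minor second spans 1 semitone; a doubly diminished third spans 1.
They are enharmonically equivalent.

Yes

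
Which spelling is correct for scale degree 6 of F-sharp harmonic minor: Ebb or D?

D

Each scale degree takes a distinct letter name. Degree 6 of a scale on F must use the letter D.
D and Ebb are enharmonically the same pitch, but only D uses the letter D, so it is the correct spelling here.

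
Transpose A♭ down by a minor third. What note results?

A third below A lands on the letter F.
A minor third spans 3 semitones, so Ab moves to pitch class 5. On the letter F that is F.

F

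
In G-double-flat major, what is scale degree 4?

The Gbb major scale runs Gbb Abb Bbb Cbb Dbb Ebb Fb.
Degree 4 is Cbb.

Cbb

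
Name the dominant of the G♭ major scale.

Db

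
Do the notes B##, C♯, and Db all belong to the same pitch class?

Yes

B## = pitch class 1 and C# = pitch class 1 and Db = pitch class 1 — the same pitch class, so they are enharmonic equivalents.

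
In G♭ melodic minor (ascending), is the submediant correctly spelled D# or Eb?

Each scale degree takes a distinct letter name. Degree 6 of a scale on G must use the letter E.
Eb and D# are enharmonically the same pitch, but only Eb uses the letter E, so it is the correct spelling here.

Eb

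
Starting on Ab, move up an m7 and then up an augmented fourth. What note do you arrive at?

C

A minor seventh up from Ab is Gb (letter G, 10 semitones up).
An augmented fourth up from Gb is C (letter C, 6 semitones up).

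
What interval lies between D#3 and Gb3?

The letter names run D→G, a span of 3 letter steps, so the interval is some kind of fourth.
D# to Gb is 3 semitones. A perfect fourth is 5, so 3 makes it doubly diminished.

doubly diminished fourth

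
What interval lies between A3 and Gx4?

augmented seventh

The letter names run A→G, a span of 6 letter steps, so the interval is some kind of seventh.
A to G## is 12 semitones. A major seventh is 11, so 12 makes it augmented.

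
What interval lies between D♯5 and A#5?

The letter names run D→A, a span of 4 letter steps, so the interval is some kind of fifth.
D# to A# is 7 semitones. A perfect fifth is 7, so 7 makes it perfect.

perfect fifth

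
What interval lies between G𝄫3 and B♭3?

augmented third

Counting letters G–A–B gives a third.
Gbb→Bb = 5 semitones, 1 wider than the major third (4), so augmented.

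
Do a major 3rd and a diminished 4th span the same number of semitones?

A major third spans 4 semitones; a diminished fourth spans 4.
They are enharmonically equivalent.

Yes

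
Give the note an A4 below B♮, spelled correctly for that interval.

F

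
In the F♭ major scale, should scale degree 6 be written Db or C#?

Db

Each scale degree takes a distinct letter name. Degree 6 of a scale on F must use the letter D.
Db and C# are enharmonically the same pitch, but only Db uses the letter D, so it is the correct spelling here.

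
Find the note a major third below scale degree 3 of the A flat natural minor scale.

Scale degree 3 of Ab natural minor is Cb.
A major third (4 semitones) below Cb lands on the letter A, giving Abb.

Abb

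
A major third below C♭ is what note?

Abb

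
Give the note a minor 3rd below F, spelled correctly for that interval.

D

A third below F lands on the letter D.
A minor third spans 3 semitones, so F moves to pitch class 2. On the letter D that is D.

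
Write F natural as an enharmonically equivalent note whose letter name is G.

Gbb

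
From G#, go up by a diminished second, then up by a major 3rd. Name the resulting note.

A diminished second up from G# is Ab (letter A, 0 semitones up).
A major third up from Ab is C (letter C, 4 semitones up).

C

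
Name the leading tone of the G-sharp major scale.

F##

Degree 7 takes the letter 6 steps above G, which is F.
In major, degree 7 sits 11 semitones above the tonic. G# + 11 semitones is pitch class 7, spelled on F as F##.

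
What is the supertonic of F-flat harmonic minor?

Gb

Degree 2 takes the letter 1 step above F, which is G.
In harmonic minor, degree 2 sits 2 semitones above the tonic. Fb + 2 semitones is pitch class 6, spelled on G as Gb.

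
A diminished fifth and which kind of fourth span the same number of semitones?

A diminished fifth spans 6 semitones.
A fourth spanning 6 semitones is augmented (the perfect fourth is 5).

augmented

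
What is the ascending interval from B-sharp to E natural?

The letter names run B→E, a span of 3 letter steps, so the interval is some kind of fourth.
B# to E is 4 semitones. A perfect fourth is 5, so 4 makes it diminished.

diminished fourth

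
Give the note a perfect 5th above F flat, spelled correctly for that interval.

Cb

F up a perfect fifth is C, so the target letter is C.
From Fb, a perfect fifth is 7 semitones up: Cb.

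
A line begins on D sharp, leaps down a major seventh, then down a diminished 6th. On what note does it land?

A major seventh down from D# is E (letter E, 11 semitones down).
A diminished sixth down from E is G## (letter G, 7 semitones down).

G##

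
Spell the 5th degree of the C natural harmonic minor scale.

The C harmonic minor scale runs C D Eb F G Ab B.
Degree 5 is G.

G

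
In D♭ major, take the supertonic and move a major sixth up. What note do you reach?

The supertonic of Db major is Eb.
A major sixth (9 semitones) above Eb lands on the letter C, giving C.

C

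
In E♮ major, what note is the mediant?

The E major scale runs E F# G# A B C# D#.
Degree 3 is G#.

G#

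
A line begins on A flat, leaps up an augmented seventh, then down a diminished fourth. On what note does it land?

D##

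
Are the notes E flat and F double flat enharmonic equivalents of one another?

Yes

Eb = pitch class 3 and Fbb = pitch class 3 — the same pitch class, so they are enharmonic equivalents.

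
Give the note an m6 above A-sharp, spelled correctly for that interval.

F#

A sixth above A lands on the letter F.
A minor sixth spans 8 semitones, so A# moves to pitch class 6. On the letter F that is F#.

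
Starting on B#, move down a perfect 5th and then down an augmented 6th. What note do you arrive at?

G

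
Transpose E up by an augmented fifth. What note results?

B#

A fifth above E lands on the letter B.
An augmented fifth spans 8 semitones, so E moves to pitch class 0. On the letter B that is B#.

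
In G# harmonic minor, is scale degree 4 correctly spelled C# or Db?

Each scale degree takes a distinct letter name. Degree 4 of a scale on G must use the letter C.
C# and Db are enharmonically the same pitch, but only C# uses the letter C, so it is the correct spelling here.

C#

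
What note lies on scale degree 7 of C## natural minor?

B#

The C## natural minor scale runs C## D## E# F## G## A# B#.
Degree 7 is B#.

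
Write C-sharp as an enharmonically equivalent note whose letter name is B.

B##

Plain B sits 2 semitones below C#, so on the letter B the same pitch needs a double sharp: B##.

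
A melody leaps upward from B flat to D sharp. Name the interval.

Counting letters B–C–D gives a third.
Bb→D# = 5 semitones, 1 wider than the major third (4), so augmented.

augmented third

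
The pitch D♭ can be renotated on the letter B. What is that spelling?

B##

Db is pitch class 1. The letter B alone is pitch class 11.
To reach pitch class 1 from B requires an offset of +2 semitones, i.e. double sharp: B##.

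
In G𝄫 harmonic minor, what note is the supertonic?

Degree 2 takes the letter 1 step above G, which is A.
In harmonic minor, degree 2 sits 2 semitones above the tonic. Gbb + 2 semitones is pitch class 7, spelled on A as Abb.

Abb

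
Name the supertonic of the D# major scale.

Degree 2 takes the letter 1 step above D, which is E.
In major, degree 2 sits 2 semitones above the tonic. D# + 2 semitones is pitch class 5, spelled on E as E#.

E#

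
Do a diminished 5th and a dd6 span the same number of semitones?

Yes

A diminished fifth spans 6 semitones; a doubly diminished sixth spans 6.
They are enharmonically equivalent.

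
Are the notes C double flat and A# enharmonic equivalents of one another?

Yes

Cbb is pitch class 10; A# is pitch class 10.
All spellings map to pitch class 10, so they are enharmonically equivalent.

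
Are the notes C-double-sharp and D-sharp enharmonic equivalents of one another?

Two spellings are enharmonically equivalent only if they share a pitch class.
Here C## → 2, D# → 3; 2 ≠ 3, so they are not.

No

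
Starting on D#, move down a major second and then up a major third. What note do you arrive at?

E#

A major second down from D# is C# (letter C, 2 semitones down).
A major third up from C# is E# (letter E, 4 semitones up).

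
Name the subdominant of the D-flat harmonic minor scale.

Gb

The Db harmonic minor scale runs Db Eb Fb Gb Ab Bbb C.
Degree 4 is Gb.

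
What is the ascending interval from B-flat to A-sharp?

Counting letters B–C–D–E–F–G–A gives a seventh.
Bb→A# = 12 semitones, 1 wider than the major seventh (11), so augmented.

augmented seventh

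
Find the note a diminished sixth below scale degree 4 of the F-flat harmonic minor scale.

D

Scale degree 4 of Fb harmonic minor is Bbb.
A diminished sixth (7 semitones) below Bbb lands on the letter D, giving D.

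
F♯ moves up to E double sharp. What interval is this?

The letter names run F→E, a span of 6 letter steps, so the interval is some kind of seventh.
F# to E## is 12 semitones. A major seventh is 11, so 12 makes it augmented.

augmented seventh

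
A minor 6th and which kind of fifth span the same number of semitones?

A minor sixth spans 8 semitones.
A fifth spanning 8 semitones is augmented (the perfect fifth is 7).

augmented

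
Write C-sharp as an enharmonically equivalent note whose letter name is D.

Plain D sits 1 semitone above C#, so on the letter D the same pitch needs a flat: Db.

Db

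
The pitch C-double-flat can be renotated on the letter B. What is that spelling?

Bb

Plain B sits 1 semitone above Cbb, so on the letter B the same pitch needs a flat: Bb.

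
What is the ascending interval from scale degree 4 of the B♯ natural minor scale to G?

diminished third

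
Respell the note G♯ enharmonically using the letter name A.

G# is pitch class 8. The letter A alone is pitch class 9.
To reach pitch class 8 from A requires an offset of -1 semitone, i.e. flat: Ab.

Ab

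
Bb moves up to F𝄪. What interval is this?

doubly augmented fifth

The letter names run B→F, a span of 4 letter steps, so the interval is some kind of fifth.
Bb to F## is 9 semitones. A perfect fifth is 7, so 9 makes it doubly augmented.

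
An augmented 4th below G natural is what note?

A fourth below G lands on the letter D.
An augmented fourth spans 6 semitones, so G moves to pitch class 1. On the letter D that is Db.

Db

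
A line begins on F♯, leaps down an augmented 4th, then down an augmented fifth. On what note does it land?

An augmented fourth down from F# is C (letter C, 6 semitones down).
An augmented fifth down from C is Fb (letter F, 8 semitones down).

Fb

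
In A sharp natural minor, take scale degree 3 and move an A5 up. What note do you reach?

G##

Scale degree 3 of A# natural minor is C#.
An augmented fifth (8 semitones) above C# lands on the letter G, giving G##.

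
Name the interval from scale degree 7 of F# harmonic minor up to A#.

perfect fourth

Scale degree 7 of F# harmonic minor is E#.
E# up to A#: letters E→A make it a fourth; 5 semitones makes it perfect.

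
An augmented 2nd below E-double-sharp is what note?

D#

A second below E lands on the letter D.
An augmented second spans 3 semitones, so E## moves to pitch class 3. On the letter D that is D#.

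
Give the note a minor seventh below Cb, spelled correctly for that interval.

Db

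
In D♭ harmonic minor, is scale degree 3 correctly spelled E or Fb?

Each scale degree takes a distinct letter name. Degree 3 of a scale on D must use the letter F.
Fb and E are enharmonically the same pitch, but only Fb uses the letter F, so it is the correct spelling here.

Fb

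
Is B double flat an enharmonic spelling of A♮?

Yes

Bbb is pitch class 9; A is pitch class 9.
All spellings map to pitch class 9, so they are enharmonically equivalent.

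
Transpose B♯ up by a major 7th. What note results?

A seventh above B lands on the letter A.
A major seventh spans 11 semitones, so B# moves to pitch class 11. On the letter A that is A##.

A##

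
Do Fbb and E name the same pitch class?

Fbb is pitch class 3; E is pitch class 4.
The pitch classes differ (3 vs. 4), so they are not enharmonic equivalents.

No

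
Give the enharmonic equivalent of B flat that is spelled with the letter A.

A#

Plain A sits 1 semitone below Bb, so on the letter A the same pitch needs a sharp: A#.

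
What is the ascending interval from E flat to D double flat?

diminished seventh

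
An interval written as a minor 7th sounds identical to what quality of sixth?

A minor seventh spans 10 semitones.
A sixth spanning 10 semitones is augmented (the major sixth is 9).

augmented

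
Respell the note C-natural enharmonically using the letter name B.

Plain B sits 1 semitone below C, so on the letter B the same pitch needs a sharp: B#.

B#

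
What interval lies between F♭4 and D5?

The letter names run F→D, a span of 5 letter steps, so the interval is some kind of sixth.
Fb to D is 10 semitones. A major sixth is 9, so 10 makes it augmented.

augmented sixth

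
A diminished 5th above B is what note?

A fifth above B lands on the letter F.
A diminished fifth spans 6 semitones, so B moves to pitch class 5. On the letter F that is F.

F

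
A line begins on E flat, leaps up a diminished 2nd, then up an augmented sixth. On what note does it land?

A diminished second up from Eb is Fbb (letter F, 0 semitones up).
An augmented sixth up from Fbb is Db (letter D, 10 semitones up).

Db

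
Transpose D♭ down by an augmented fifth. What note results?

Gbb

A fifth below D lands on the letter G.
An augmented fifth spans 8 semitones, so Db moves to pitch class 5. On the letter G that is Gbb.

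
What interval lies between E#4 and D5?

diminished seventh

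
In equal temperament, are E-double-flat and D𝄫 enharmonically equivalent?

No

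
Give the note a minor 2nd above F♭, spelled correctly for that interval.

Gbb

A second above F lands on the letter G.
A minor second spans 1 semitone, so Fb moves to pitch class 5. On the letter G that is Gbb.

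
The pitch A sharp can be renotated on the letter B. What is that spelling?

Bb

Plain B sits 1 semitone above A#, so on the letter B the same pitch needs a flat: Bb.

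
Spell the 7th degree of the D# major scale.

C##

The D# major scale runs D# E# F## G# A# B# C##.
Degree 7 is C##.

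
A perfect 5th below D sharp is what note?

D down a perfect fifth is G, so the target letter is G.
From D#, a perfect fifth is 7 semitones down: G#.

G#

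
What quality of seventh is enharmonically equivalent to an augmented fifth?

doubly diminished

An augmented fifth spans 8 semitones.
A seventh spanning 8 semitones is doubly diminished (the major seventh is 11).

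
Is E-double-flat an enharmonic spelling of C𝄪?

Ebb = pitch class 2 and C## = pitch class 2 — the same pitch class, so they are enharmonic equivalents.

Yes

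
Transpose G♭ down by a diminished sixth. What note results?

A sixth below G lands on the letter B.
A diminished sixth spans 7 semitones, so Gb moves to pitch class 11. On the letter B that is B.

B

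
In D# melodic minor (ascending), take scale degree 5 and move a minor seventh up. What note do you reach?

G#

Scale degree 5 of D# melodic minor (ascending) is A#.
A minor seventh (10 semitones) above A# lands on the letter G, giving G#.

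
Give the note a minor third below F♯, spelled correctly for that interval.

D#

A third below F lands on the letter D.
A minor third spans 3 semitones, so F# moves to pitch class 3. On the letter D that is D#.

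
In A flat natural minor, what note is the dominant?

The Ab natural minor scale runs Ab Bb Cb Db Eb Fb Gb.
Degree 5 is Eb.

Eb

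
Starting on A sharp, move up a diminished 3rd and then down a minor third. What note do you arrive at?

A diminished third up from A# is C (letter C, 2 semitones up).
A minor third down from C is A (letter A, 3 semitones down).

A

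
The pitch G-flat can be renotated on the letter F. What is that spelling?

F#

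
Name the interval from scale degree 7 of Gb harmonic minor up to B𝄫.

diminished fourth

Scale degree 7 of Gb harmonic minor is F.
F up to Bbb: letters F→B make it a fourth; 4 semitones makes it diminished.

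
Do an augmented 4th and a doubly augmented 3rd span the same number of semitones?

An augmented fourth spans 6 semitones; a doubly augmented third spans 6.
They are enharmonically equivalent.

Yes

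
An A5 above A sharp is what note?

E##

A up a perfect fifth is E, so the target letter is E.
From A#, an augmented fifth is 8 semitones up: E##.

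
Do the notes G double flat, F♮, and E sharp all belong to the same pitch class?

Gbb = pitch class 5 and F = pitch class 5 and E# = pitch class 5 — the same pitch class, so they are enharmonic equivalents.

Yes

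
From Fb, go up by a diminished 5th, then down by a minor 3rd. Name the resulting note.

Abb

A diminished fifth up from Fb is Cbb (letter C, 6 semitones up).
A minor third down from Cbb is Abb (letter A, 3 semitones down).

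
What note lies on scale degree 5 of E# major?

B#

Degree 5 takes the letter 4 steps above E, which is B.
In major, degree 5 sits 7 semitones above the tonic. E# + 7 semitones is pitch class 0, spelled on B as B#.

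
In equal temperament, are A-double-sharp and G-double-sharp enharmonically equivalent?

No

A## is pitch class 11; G## is pitch class 9.
The pitch classes differ (11 vs. 9), so they are not enharmonic equivalents.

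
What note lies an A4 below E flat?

E down a perfect fourth is B, so the target letter is B.
From Eb, an augmented fourth is 6 semitones down: Bbb.

Bbb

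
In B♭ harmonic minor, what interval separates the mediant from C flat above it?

minor seventh

The mediant of Bb harmonic minor is Db.
Db up to Cb: letters D→C make it a seventh; 10 semitones makes it minor.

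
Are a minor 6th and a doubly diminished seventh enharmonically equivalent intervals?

Yes

A minor sixth spans 8 semitones; a doubly diminished seventh spans 8.
They are enharmonically equivalent.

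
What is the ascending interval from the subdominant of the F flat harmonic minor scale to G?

The subdominant of Fb harmonic minor is Bbb.
Bbb up to G: letters B→G make it a sixth; 10 semitones makes it augmented.

augmented sixth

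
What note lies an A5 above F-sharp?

F up a perfect fifth is C, so the target letter is C.
From F#, an augmented fifth is 8 semitones up: C##.

C##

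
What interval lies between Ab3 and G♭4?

minor seventh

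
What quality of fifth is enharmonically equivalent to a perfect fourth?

doubly diminished

A perfect fourth spans 5 semitones.
A fifth spanning 5 semitones is doubly diminished (the perfect fifth is 7).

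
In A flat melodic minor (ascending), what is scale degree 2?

Degree 2 takes the letter 1 step above A, which is B.
In melodic minor (ascending), degree 2 sits 2 semitones above the tonic. Ab + 2 semitones is pitch class 10, spelled on B as Bb.

Bb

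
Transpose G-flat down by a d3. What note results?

E

G down a major third is Eb, so the target letter is E.
From Gb, a diminished third is 2 semitones down: E.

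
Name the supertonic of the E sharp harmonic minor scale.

F##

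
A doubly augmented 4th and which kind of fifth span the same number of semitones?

A doubly augmented fourth spans 7 semitones.
A fifth spanning 7 semitones is perfect (the perfect fifth is 7).

perfect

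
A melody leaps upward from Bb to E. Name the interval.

augmented fourth

The letter names run B→E, a span of 3 letter steps, so the interval is some kind of fourth.
Bb to E is 6 semitones. A perfect fourth is 5, so 6 makes it augmented.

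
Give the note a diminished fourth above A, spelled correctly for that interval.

A fourth above A lands on the letter D.
A diminished fourth spans 4 semitones, so A moves to pitch class 1. On the letter D that is Db.

Db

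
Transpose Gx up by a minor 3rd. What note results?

A third above G lands on the letter B.
A minor third spans 3 semitones, so G## moves to pitch class 0. On the letter B that is B#.

B#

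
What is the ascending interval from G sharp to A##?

augmented second

Counting letters G–A gives a second.
G#→A## = 3 semitones, 1 wider than the major second (2), so augmented.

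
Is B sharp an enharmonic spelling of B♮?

No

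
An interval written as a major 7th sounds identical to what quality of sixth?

doubly augmented

A major seventh spans 11 semitones.
A sixth spanning 11 semitones is doubly augmented (the major sixth is 9).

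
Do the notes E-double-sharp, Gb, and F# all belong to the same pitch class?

E## = pitch class 6 and Gb = pitch class 6 and F# = pitch class 6 — the same pitch class, so they are enharmonic equivalents.

Yes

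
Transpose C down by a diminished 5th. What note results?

F#

A fifth below C lands on the letter F.
A diminished fifth spans 6 semitones, so C moves to pitch class 6. On the letter F that is F#.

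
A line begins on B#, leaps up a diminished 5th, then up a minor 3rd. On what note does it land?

A

A diminished fifth up from B# is F# (letter F, 6 semitones up).
A minor third up from F# is A (letter A, 3 semitones up).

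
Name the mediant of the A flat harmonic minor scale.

Degree 3 takes the letter 2 steps above A, which is C.
In harmonic minor, degree 3 sits 3 semitones above the tonic. Ab + 3 semitones is pitch class 11, spelled on C as Cb.

Cb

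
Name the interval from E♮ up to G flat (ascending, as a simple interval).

diminished third

Counting letters E–F–G gives a third.
E→Gb = 2 semitones, 2 narrower than the major third (4), so diminished.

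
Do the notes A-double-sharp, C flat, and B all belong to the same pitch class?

Yes

A## = pitch class 11 and Cb = pitch class 11 and B = pitch class 11 — the same pitch class, so they are enharmonic equivalents.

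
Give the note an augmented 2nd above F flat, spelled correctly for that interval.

G

F up a major second is G, so the target letter is G.
From Fb, an augmented second is 3 semitones up: G.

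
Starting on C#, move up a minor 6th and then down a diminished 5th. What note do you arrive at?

D#

A minor sixth up from C# is A (letter A, 8 semitones up).
A diminished fifth down from A is D# (letter D, 6 semitones down).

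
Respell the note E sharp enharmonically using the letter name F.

E# is pitch class 5. The letter F alone is pitch class 5.
Pitch class 5 on F needs no accidental: F.

F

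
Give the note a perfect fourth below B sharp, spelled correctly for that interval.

F##

B down a perfect fourth is F#, so the target letter is F.
From B#, a perfect fourth is 5 semitones down: F##.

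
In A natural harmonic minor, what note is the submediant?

Degree 6 takes the letter 5 steps above A, which is F.
In harmonic minor, degree 6 sits 8 semitones above the tonic. A + 8 semitones is pitch class 5, spelled on F as F.

F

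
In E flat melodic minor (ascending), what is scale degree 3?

Degree 3 takes the letter 2 steps above E, which is G.
In melodic minor (ascending), degree 3 sits 3 semitones above the tonic. Eb + 3 semitones is pitch class 6, spelled on G as Gb.

Gb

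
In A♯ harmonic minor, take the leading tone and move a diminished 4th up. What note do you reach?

C#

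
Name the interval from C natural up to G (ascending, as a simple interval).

perfect fifth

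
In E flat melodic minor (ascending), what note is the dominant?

Degree 5 takes the letter 4 steps above E, which is B.
In melodic minor (ascending), degree 5 sits 7 semitones above the tonic. Eb + 7 semitones is pitch class 10, spelled on B as Bb.

Bb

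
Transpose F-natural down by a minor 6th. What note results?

F down a major sixth is Ab, so the target letter is A.
From F, a minor sixth is 8 semitones down: A.

A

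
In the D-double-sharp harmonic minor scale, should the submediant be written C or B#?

B#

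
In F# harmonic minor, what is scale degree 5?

C#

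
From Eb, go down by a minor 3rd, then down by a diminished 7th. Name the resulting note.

A minor third down from Eb is C (letter C, 3 semitones down).
A diminished seventh down from C is D# (letter D, 9 semitones down).

D#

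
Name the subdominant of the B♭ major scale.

Eb

The Bb major scale runs Bb C D Eb F G A.
Degree 4 is Eb.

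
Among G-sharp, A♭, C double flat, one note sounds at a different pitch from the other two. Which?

In 12-tone equal temperament, enharmonic equivalents share a pitch class. G# is pitch class 8; Ab is pitch class 8; Cbb is pitch class 10.
G# and Ab share pitch class 8, while Cbb is pitch class 10.

Cbb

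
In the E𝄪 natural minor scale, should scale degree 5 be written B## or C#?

Each scale degree takes a distinct letter name. Degree 5 of a scale on E must use the letter B.
B## and C# are enharmonically the same pitch, but only B## uses the letter B, so it is the correct spelling here.

B##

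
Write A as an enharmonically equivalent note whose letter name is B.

A is pitch class 9. The letter B alone is pitch class 11.
To reach pitch class 9 from B requires an offset of -2 semitones, i.e. double flat: Bbb.

Bbb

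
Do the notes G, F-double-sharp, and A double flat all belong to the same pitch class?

G is pitch class 7; F## is pitch class 7; Abb is pitch class 7.
All spellings map to pitch class 7, so they are enharmonically equivalent.

Yes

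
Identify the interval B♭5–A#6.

Counting letters B–C–D–E–F–G–A gives a seventh.
Bb→A# = 12 semitones, 1 wider than the major seventh (11), so augmented.

augmented seventh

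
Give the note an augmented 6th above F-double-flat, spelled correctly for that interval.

Db

F up a major sixth is D, so the target letter is D.
From Fbb, an augmented sixth is 10 semitones up: Db.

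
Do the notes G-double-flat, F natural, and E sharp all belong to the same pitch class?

Gbb is pitch class 5; F is pitch class 5; E# is pitch class 5.
All spellings map to pitch class 5, so they are enharmonically equivalent.

Yes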